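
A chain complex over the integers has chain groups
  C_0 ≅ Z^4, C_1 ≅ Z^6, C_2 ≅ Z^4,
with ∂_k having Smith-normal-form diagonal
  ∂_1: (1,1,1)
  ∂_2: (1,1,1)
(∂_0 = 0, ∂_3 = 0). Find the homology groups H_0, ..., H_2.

H_0 ≅ Z,  H_1 = 0,  H_2 ≅ Z.

H_0: b_0 = 4 − 0 − 3 = 1; torsion from ∂_1 factors > 1: none. So H_0 ≅ Z.
H_1: b_1 = 6 − 3 − 3 = 0; torsion from ∂_2 factors > 1: none. So H_1 ≅ 0.
H_2: b_2 = 4 − 3 − 0 = 1; torsion from ∂_3 factors > 1: none. So H_2 ≅ Z.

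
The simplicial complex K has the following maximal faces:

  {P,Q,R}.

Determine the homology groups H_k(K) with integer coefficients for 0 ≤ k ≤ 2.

Fix the vertex order P < Q < R and write every simplex with vertices in increasing order. Then dim K = 2 and the simplices of K are:

  0-simplices (3): P, Q, R
  1-simplices (3): PQ, PR, QR
  2-simplices (1): PQR

giving chain groups C_0 ≅ Z^3, C_1 ≅ Z^3, C_2 ≅ Z^1.

Boundary ∂_1: C_1 → C_0 sends each edge [p,q] (with p < q) to q − p. For instance
  ∂QR = R − Q.
The resulting 3×3 matrix has rank 2, and its Smith normal form has invariant factors (1,1).

Boundary ∂_2: C_2 → C_1 maps a triangle to the signed sum of its edges. For instance
  ∂PQR = QR − PR + PQ.
This gives a 3×1 integer matrix of rank 1; reducing to Smith normal form yields diagonal entries (1).

Reading off H_k = ker ∂_k / im ∂_{k+1}:

  H_0: rank C_0 − rank ∂_1 = 3 − 2 = 1, and the invariant factors of ∂_1 are all 1, so H_0 ≅ Z.
  H_1: rank ker ∂_1 − rank ∂_2 = (3 − 2) − 1 = 0, and the invariant factors of ∂_2 are all 1, so H_1 ≅ 0.
  H_2: rank ker ∂_2 − rank ∂_3 = (1 − 1) − 0 = 0, and there is no ∂_3, so H_2 ≅ 0.

H_0 ≅ Z,  H_1 = 0,  H_2 = 0.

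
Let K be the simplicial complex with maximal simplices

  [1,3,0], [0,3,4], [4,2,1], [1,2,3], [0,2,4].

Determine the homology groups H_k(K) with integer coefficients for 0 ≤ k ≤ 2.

H_0 = Z,  H_1 = Z,  H_2 = 0.

We work with the vertex ordering 0 < 1 < 2 < 3 < 4. The simplices of K, each written with vertices in increasing order, are:

  0-simplices (5): [0], [1], [2], [3], [4]
  1-simplices (10): [0,1], [0,2], [0,3], [0,4], [1,2], [1,3], [1,4], [2,3], [2,4], [3,4]
  2-simplices (5): [0,1,3], [0,2,4], [0,3,4], [1,2,3], [1,2,4]

Hence C_0 ≅ Z^5, C_1 ≅ Z^10, C_2 ≅ Z^5.

The boundary map ∂_1: C_1 → C_0 maps an edge to its endpoints' difference, ∂[p,q] = q − p. For instance
  ∂[2,4] = [4] − [2].
This gives a 5×10 integer matrix of rank 4; reducing to Smith normal form yields diagonal entries (1,1,1,1).

∂_2: C_2 → C_1 maps a triangle to the signed sum of its edges. For instance
  ∂[1,2,4] = [2,4] − [1,4] + [1,2],
  ∂[0,1,3] = [1,3] − [0,3] + [0,1].
As a 10×5 matrix over Z this has rank 5, with invariant factors (1,1,1,1,1).

From H_k ≅ ker(∂_k) / im(∂_{k+1}) we obtain:

  H_0: rank C_0 − rank ∂_1 = 5 − 4 = 1, and the invariant factors of ∂_1 are all 1, so H_0 = Z.
  H_1: rank ker ∂_1 − rank ∂_2 = (10 − 4) − 5 = 1, and the invariant factors of ∂_2 are all 1, so H_1 = Z.
  H_2: rank ker ∂_2 − rank ∂_3 = (5 − 5) − 0 = 0, and there is no ∂_3, so H_2 = 0.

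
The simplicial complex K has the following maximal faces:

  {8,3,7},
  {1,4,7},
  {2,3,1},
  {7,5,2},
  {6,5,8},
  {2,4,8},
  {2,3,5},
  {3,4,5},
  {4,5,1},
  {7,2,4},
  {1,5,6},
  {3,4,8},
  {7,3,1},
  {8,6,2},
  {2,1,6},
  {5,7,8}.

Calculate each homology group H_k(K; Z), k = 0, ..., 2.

H_0 = Z,  H_1 = Z^2,  H_2 = Z.

Take the total order 1 < 2 < 3 < 4 < 5 < 6 < 7 < 8 on the vertex set. Then K (dimension 2) consists of the simplices:

  0-simplices (8): [1], [2], [3], [4], [5], [6], [7], [8]
  1-simplices (24): (24 of them)
  2-simplices (16): [1,2,3], [1,2,6], [1,3,7], [1,4,5], [1,4,7], [1,5,6], [2,3,5], [2,4,7], [2,4,8], [2,5,7], [2,6,8], [3,4,5], [3,4,8], [3,7,8], [5,6,8], [5,7,8]

so the chain groups are C_0 ≅ Z^8, C_1 ≅ Z^24, C_2 ≅ Z^16.

Boundary ∂_1: C_1 → C_0 maps an edge to its endpoints' difference, ∂[p,q] = q − p. For instance
  ∂[1,6] = [6] − [1].
The 8×24 boundary matrix has rank 7 and Smith normal form diag(1,1,1,1,1,1,1).

The boundary map ∂_2: C_2 → C_1 maps a triangle to the signed sum of its edges. For instance
  ∂[2,3,5] = [3,5] − [2,5] + [2,3],
  ∂[1,3,7] = [3,7] − [1,7] + [1,3].
The resulting 24×16 matrix has rank 15, and its Smith normal form has invariant factors (1,1,1,1,1,1,1,1,1,1,1,1,1,1,1).

Computing H_k = (kernel of ∂_k) / (image of ∂_{k+1}):

  H_0: rank C_0 − rank ∂_1 = 8 − 7 = 1, and the invariant factors of ∂_1 are all 1, so H_0 ≅ Z.
  H_1: rank ker ∂_1 − rank ∂_2 = (24 − 7) − 15 = 2, and the invariant factors of ∂_2 are all 1, so H_1 ≅ Z^2.
  H_2: rank ker ∂_2 − rank ∂_3 = (16 − 15) − 0 = 1, and there is no ∂_3, so H_2 ≅ Z.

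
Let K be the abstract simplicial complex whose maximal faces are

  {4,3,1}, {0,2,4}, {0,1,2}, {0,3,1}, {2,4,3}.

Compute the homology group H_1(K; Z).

H_1 = Z.

Order the vertices as 0 < 1 < 2 < 3 < 4. Listing each simplex with vertices in this order, K has dimension 2 with simplices:

  0-simplices (5): [0], [1], [2], [3], [4]
  1-simplices (10): [0,1], [0,2], [0,3], [0,4], [1,2], [1,3], [1,4], [2,3], [2,4], [3,4]
  2-simplices (5): [0,1,2], [0,1,3], [0,2,4], [1,3,4], [2,3,4]

giving chain groups C_0 ≅ Z^5, C_1 ≅ Z^10, C_2 ≅ Z^5.

Boundary ∂_1: C_1 → C_0 is given by ∂[p,q] = [q] − [p]. For instance
  ∂[3,4] = [4] − [3].
The 5×10 boundary matrix has rank 4 and Smith normal form diag(1,1,1,1).

Boundary ∂_2: C_2 → C_1 maps a triangle to the signed sum of its edges. For instance
  ∂[0,1,3] = [1,3] − [0,3] + [0,1],
  ∂[0,2,4] = [2,4] − [0,4] + [0,2].
The 10×5 boundary matrix has rank 5 and Smith normal form diag(1,1,1,1,1).

Computing H_k = (kernel of ∂_k) / (image of ∂_{k+1}):

  H_1: rank ker ∂_1 − rank ∂_2 = (10 − 4) − 5 = 1, and the invariant factors of ∂_2 are all 1, so H_1 = Z.

(K is a triangulation of the Möbius band.)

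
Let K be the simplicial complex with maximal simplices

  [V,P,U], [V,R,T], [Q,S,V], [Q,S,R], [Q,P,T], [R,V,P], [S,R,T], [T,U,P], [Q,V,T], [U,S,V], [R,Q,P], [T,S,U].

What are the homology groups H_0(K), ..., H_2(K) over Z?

H_0 = Z,  H_1 = Z_2,  H_2 = 0.

Order the vertices as P < Q < R < S < T < U < V. Listing each simplex with vertices in this order, K has dimension 2 with simplices:

  0-simplices (7): P, Q, R, S, T, U, V
  1-simplices (18): PQ, PR, PT, PU, PV, QR, QS, QT, QV, RS, RT, RV, ST, SU, SV, TU, TV, UV
  2-simplices (12): PQR, PQT, PRV, PTU, PUV, QRS, QSV, QTV, RST, RTV, STU, SUV

so the chain groups are C_0 ≅ Z^7, C_1 ≅ Z^18, C_2 ≅ Z^12.

∂_1: C_1 → C_0 sends each edge [p,q] (with p < q) to q − p.
This gives a 7×18 integer matrix of rank 6; reducing to Smith normal form yields diagonal entries (1,1,1,1,1,1).

Boundary ∂_2: C_2 → C_1 maps a triangle to the signed sum of its edges. For instance
  ∂PQT = QT − PT + PQ,
  ∂PTU = TU − PU + PT.
The 18×12 boundary matrix has rank 12 and Smith normal form diag(1,1,1,1,1,1,1,1,1,1,1,2).

Now H_k = ker ∂_k / im ∂_{k+1}, so:

  H_0: rank C_0 − rank ∂_1 = 7 − 6 = 1, and the invariant factors of ∂_1 are all 1, so H_0 = Z.
  H_1: rank ker ∂_1 − rank ∂_2 = (18 − 6) − 12 = 0, and ∂_2 has invariant factor 2 > 1, so H_1 = Z_2.
  H_2: rank ker ∂_2 − rank ∂_3 = (12 − 12) − 0 = 0, and there is no ∂_3, so H_2 = 0.

As a check, the Euler characteristic is 7 − 18 + 12 = 1, which agrees with 1 − 0 + 0 = 1.
(K is a triangulation of the real projective plane RP^2.)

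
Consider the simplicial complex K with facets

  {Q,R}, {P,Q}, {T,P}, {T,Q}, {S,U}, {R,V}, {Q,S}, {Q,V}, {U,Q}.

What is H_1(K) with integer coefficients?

Fix the vertex order P < Q < R < S < T < U < V and write every simplex with vertices in increasing order. Then dim K = 1 and the simplices of K are:

  0-simplices (7): P, Q, R, S, T, U, V
  1-simplices (9): PQ, PT, QR, QS, QT, QU, QV, RV, SU

Hence C_0 ≅ Z^7, C_1 ≅ Z^9.

Boundary ∂_1: C_1 → C_0 sends each edge [p,q] (with p < q) to q − p.
The 7×9 boundary matrix has rank 6 and Smith normal form diag(1,1,1,1,1,1).

Reading off H_k = ker ∂_k / im ∂_{k+1}:

  H_1: rank ker ∂_1 − rank ∂_2 = (9 − 6) − 0 = 3, and there is no ∂_2, so H_1 = Z^3.

(K is a triangulation of a wedge of 3 circles.)

H_1 = Z^3.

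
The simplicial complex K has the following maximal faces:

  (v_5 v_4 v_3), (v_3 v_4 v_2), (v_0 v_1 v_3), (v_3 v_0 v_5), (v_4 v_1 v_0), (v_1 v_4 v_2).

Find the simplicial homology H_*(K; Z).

Fix the vertex order v_0 < v_1 < v_2 < v_3 < v_4 < v_5 and write every simplex with vertices in increasing order. Then dim K = 2 and the simplices of K are:

  0-simplices (6): [v_0], [v_1], [v_2], [v_3], [v_4], [v_5]
  1-simplices (12): [v_0,v_1], [v_0,v_3], [v_0,v_4], [v_0,v_5], [v_1,v_2], [v_1,v_3], [v_1,v_4], [v_2,v_3], [v_2,v_4], [v_3,v_4], [v_3,v_5], [v_4,v_5]
  2-simplices (6): [v_0,v_1,v_3], [v_0,v_1,v_4], [v_0,v_3,v_5], [v_1,v_2,v_4], [v_2,v_3,v_4], [v_3,v_4,v_5]

giving chain groups C_0 ≅ Z^6, C_1 ≅ Z^12, C_2 ≅ Z^6.

Boundary ∂_1: C_1 → C_0 is given by ∂[p,q] = [q] − [p].
As a 6×12 matrix over Z this has rank 5, with invariant factors (1,1,1,1,1).

∂_2: C_2 → C_1 sends each 2-simplex [p,q,r] to [q,r] − [p,r] + [p,q]. For instance
  ∂[v_0,v_1,v_4] = [v_1,v_4] − [v_0,v_4] + [v_0,v_1],
  ∂[v_2,v_3,v_4] = [v_3,v_4] − [v_2,v_4] + [v_2,v_3].
As a 12×6 matrix over Z this has rank 6, with invariant factors (1,1,1,1,1,1).

Computing H_k = (kernel of ∂_k) / (image of ∂_{k+1}):

  H_0: rank C_0 − rank ∂_1 = 6 − 5 = 1, and the invariant factors of ∂_1 are all 1, so H_0 ≅ Z.
  H_1: rank ker ∂_1 − rank ∂_2 = (12 − 5) − 6 = 1, and the invariant factors of ∂_2 are all 1, so H_1 ≅ Z.
  H_2: rank ker ∂_2 − rank ∂_3 = (6 − 6) − 0 = 0, and there is no ∂_3, so H_2 ≅ 0.

H_0 = Z,  H_1 = Z,  H_2 = 0.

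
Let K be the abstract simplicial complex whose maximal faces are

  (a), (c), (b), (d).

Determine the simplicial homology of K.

Order the vertices as a < b < c < d. Listing each simplex with vertices in this order, K has dimension 0 with simplices:

  0-simplices (4): a, b, c, d

so the chain groups are C_0 ≅ Z^4.

From H_k ≅ ker(∂_k) / im(∂_{k+1}) we obtain:

  H_0: rank C_0 − rank ∂_1 = 4 − 0 = 4, and there is no ∂_1, so H_0 ≅ Z^4.

H_0 = Z^4.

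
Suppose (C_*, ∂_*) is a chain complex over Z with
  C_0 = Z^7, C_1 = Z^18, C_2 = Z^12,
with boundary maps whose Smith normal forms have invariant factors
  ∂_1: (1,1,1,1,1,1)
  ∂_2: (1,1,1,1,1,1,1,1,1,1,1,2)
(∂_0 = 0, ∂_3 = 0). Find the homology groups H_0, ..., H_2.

H_0: b_0 = 7 − 0 − 6 = 1; torsion from ∂_1 factors > 1: none. So H_0 ≅ Z.
H_1: b_1 = 18 − 6 − 12 = 0; torsion from ∂_2 factors > 1: [2]. So H_1 ≅ Z/2.
H_2: b_2 = 12 − 12 − 0 = 0; torsion from ∂_3 factors > 1: none. So H_2 ≅ 0.

H_0 ≅ Z,  H_1 ≅ Z/2,  H_2 = 0.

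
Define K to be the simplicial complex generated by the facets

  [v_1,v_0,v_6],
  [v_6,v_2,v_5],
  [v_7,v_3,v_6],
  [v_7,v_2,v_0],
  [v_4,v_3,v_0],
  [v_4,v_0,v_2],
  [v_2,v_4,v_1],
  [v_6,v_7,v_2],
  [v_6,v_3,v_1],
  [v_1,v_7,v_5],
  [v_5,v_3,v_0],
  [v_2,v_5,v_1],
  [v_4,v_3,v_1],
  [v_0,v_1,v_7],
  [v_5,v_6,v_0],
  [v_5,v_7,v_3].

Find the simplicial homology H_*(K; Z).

Take the total order v_0 < v_1 < v_2 < v_3 < v_4 < v_5 < v_6 < v_7 on the vertex set. Then K (dimension 2) consists of the simplices:

  0-simplices (8): [v_0], [v_1], [v_2], [v_3], [v_4], [v_5], [v_6], [v_7]
  1-simplices (24): (24 of them)
  2-simplices (16): (16 of them)

giving chain groups C_0 ≅ Z^8, C_1 ≅ Z^24, C_2 ≅ Z^16.

Boundary ∂_1: C_1 → C_0 sends each edge [p,q] (with p < q) to q − p. For instance
  ∂[v_1,v_3] = [v_3] − [v_1].
The resulting 8×24 matrix has rank 7, and its Smith normal form has invariant factors (1,1,1,1,1,1,1).

Boundary ∂_2: C_2 → C_1 maps a triangle to the signed sum of its edges. For instance
  ∂[v_2,v_5,v_6] = [v_5,v_6] − [v_2,v_6] + [v_2,v_5],
  ∂[v_1,v_2,v_4] = [v_2,v_4] − [v_1,v_4] + [v_1,v_2].
The resulting 24×16 matrix has rank 15, and its Smith normal form has invariant factors (1,1,1,1,1,1,1,1,1,1,1,1,1,1,1).

Now H_k = ker ∂_k / im ∂_{k+1}, so:

  H_0: rank C_0 − rank ∂_1 = 8 − 7 = 1, and the invariant factors of ∂_1 are all 1, so H_0 = Z.
  H_1: rank ker ∂_1 − rank ∂_2 = (24 − 7) − 15 = 2, and the invariant factors of ∂_2 are all 1, so H_1 = Z^2.
  H_2: rank ker ∂_2 − rank ∂_3 = (16 − 15) − 0 = 1, and there is no ∂_3, so H_2 = Z.

(K is a triangulation of the torus T^2.)

H_0 ≅ Z,  H_1 ≅ Z^2,  H_2 ≅ Z.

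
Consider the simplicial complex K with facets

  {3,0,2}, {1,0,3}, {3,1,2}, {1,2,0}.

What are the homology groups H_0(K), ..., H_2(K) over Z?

H_0 = Z,  H_1 = 0,  H_2 = Z.

Fix the vertex order 0 < 1 < 2 < 3 and write every simplex with vertices in increasing order. Then dim K = 2 and the simplices of K are:

  0-simplices (4): [0], [1], [2], [3]
  1-simplices (6): [0,1], [0,2], [0,3], [1,2], [1,3], [2,3]
  2-simplices (4): [0,1,2], [0,1,3], [0,2,3], [1,2,3]

Hence C_0 ≅ Z^4, C_1 ≅ Z^6, C_2 ≅ Z^4.

∂_1: C_1 → C_0 is given by ∂[p,q] = [q] − [p].
This gives a 4×6 integer matrix of rank 3; reducing to Smith normal form yields diagonal entries (1,1,1).

The boundary map ∂_2: C_2 → C_1 maps a triangle to the signed sum of its edges. For instance
  ∂[0,1,3] = [1,3] − [0,3] + [0,1],
  ∂[0,2,3] = [2,3] − [0,3] + [0,2].
This gives a 6×4 integer matrix of rank 3; reducing to Smith normal form yields diagonal entries (1,1,1).

Reading off H_k = ker ∂_k / im ∂_{k+1}:

  H_0: rank C_0 − rank ∂_1 = 4 − 3 = 1, and the invariant factors of ∂_1 are all 1, so H_0 ≅ Z.
  H_1: rank ker ∂_1 − rank ∂_2 = (6 − 3) − 3 = 0, and the invariant factors of ∂_2 are all 1, so H_1 ≅ 0.
  H_2: rank ker ∂_2 − rank ∂_3 = (4 − 3) − 0 = 1, and there is no ∂_3, so H_2 ≅ Z.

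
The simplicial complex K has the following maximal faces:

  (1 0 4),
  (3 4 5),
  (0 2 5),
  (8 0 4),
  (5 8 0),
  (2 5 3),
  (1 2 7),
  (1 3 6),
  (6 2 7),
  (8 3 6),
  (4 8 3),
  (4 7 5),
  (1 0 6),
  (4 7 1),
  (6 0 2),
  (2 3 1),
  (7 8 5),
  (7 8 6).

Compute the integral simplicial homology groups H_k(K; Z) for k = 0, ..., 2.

H_0 = Z,  H_1 = Z ⊕ Z/2,  H_2 = 0.

Order the vertices as 0 < 1 < 2 < 3 < 4 < 5 < 6 < 7 < 8. Listing each simplex with vertices in this order, K has dimension 2 with simplices:

  0-simplices (9): [0], [1], [2], [3], [4], [5], [6], [7], [8]
  1-simplices (27): (27 of them)
  2-simplices (18): [0,1,4], [0,1,6], [0,2,5], [0,2,6], [0,4,8], [0,5,8], [1,2,3], [1,2,7], [1,3,6], [1,4,7], [2,3,5], [2,6,7], [3,4,5], [3,4,8], [3,6,8], [4,5,7], [5,7,8], [6,7,8]

so the chain groups are C_0 ≅ Z^9, C_1 ≅ Z^27, C_2 ≅ Z^18.

The boundary map ∂_1: C_1 → C_0 is given by ∂[p,q] = [q] − [p]. For instance
  ∂[1,4] = [4] − [1].
As a 9×27 matrix over Z this has rank 8, with invariant factors (1,1,1,1,1,1,1,1).

Boundary ∂_2: C_2 → C_1 acts by ∂[p,q,r] = [q,r] − [p,r] + [p,q]. For instance
  ∂[2,6,7] = [6,7] − [2,7] + [2,6],
  ∂[1,2,3] = [2,3] − [1,3] + [1,2].
As a 27×18 matrix over Z this has rank 18, with invariant factors (1,1,1,1,1,1,1,1,1,1,1,1,1,1,1,1,1,2).

Reading off H_k = ker ∂_k / im ∂_{k+1}:

  H_0: rank C_0 − rank ∂_1 = 9 − 8 = 1, and the invariant factors of ∂_1 are all 1, so H_0 = Z.
  H_1: rank ker ∂_1 − rank ∂_2 = (27 − 8) − 18 = 1, and ∂_2 has invariant factor 2 > 1, so H_1 = Z ⊕ Z/2.
  H_2: rank ker ∂_2 − rank ∂_3 = (18 − 18) − 0 = 0, and there is no ∂_3, so H_2 = 0.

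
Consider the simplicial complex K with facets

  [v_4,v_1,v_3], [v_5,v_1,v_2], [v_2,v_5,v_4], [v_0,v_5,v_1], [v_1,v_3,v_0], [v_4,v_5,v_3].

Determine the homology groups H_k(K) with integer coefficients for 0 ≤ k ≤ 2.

We work with the vertex ordering v_0 < v_1 < v_2 < v_3 < v_4 < v_5. The simplices of K, each written with vertices in increasing order, are:

  0-simplices (6): [v_0], [v_1], [v_2], [v_3], [v_4], [v_5]
  1-simplices (12): [v_0,v_1], [v_0,v_3], [v_0,v_5], [v_1,v_2], [v_1,v_3], [v_1,v_4], [v_1,v_5], [v_2,v_4], [v_2,v_5], [v_3,v_4], [v_3,v_5], [v_4,v_5]
  2-simplices (6): [v_0,v_1,v_3], [v_0,v_1,v_5], [v_1,v_2,v_5], [v_1,v_3,v_4], [v_2,v_4,v_5], [v_3,v_4,v_5]

giving chain groups C_0 ≅ Z^6, C_1 ≅ Z^12, C_2 ≅ Z^6.

Boundary ∂_1: C_1 → C_0 is given by ∂[p,q] = [q] − [p].
The 6×12 boundary matrix has rank 5 and Smith normal form diag(1,1,1,1,1).

The boundary map ∂_2: C_2 → C_1 acts by ∂[p,q,r] = [q,r] − [p,r] + [p,q]. For instance
  ∂[v_0,v_1,v_5] = [v_1,v_5] − [v_0,v_5] + [v_0,v_1],
  ∂[v_3,v_4,v_5] = [v_4,v_5] − [v_3,v_5] + [v_3,v_4].
The 12×6 boundary matrix has rank 6 and Smith normal form diag(1,1,1,1,1,1).

From H_k ≅ ker(∂_k) / im(∂_{k+1}) we obtain:

  H_0: rank C_0 − rank ∂_1 = 6 − 5 = 1, and the invariant factors of ∂_1 are all 1, so H_0 = Z.
  H_1: rank ker ∂_1 − rank ∂_2 = (12 − 5) − 6 = 1, and the invariant factors of ∂_2 are all 1, so H_1 = Z.
  H_2: rank ker ∂_2 − rank ∂_3 = (6 − 6) − 0 = 0, and there is no ∂_3, so H_2 = 0.

H_0 = Z,  H_1 = Z,  H_2 = 0.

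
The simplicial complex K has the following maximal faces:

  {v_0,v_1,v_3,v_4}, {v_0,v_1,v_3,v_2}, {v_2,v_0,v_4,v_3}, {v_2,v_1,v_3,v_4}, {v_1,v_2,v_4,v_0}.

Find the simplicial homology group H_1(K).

H_1 = 0.

Fix the vertex order v_0 < v_1 < v_2 < v_3 < v_4 and write every simplex with vertices in increasing order. Then dim K = 3 and the simplices of K are:

  0-simplices (5): [v_0], [v_1], [v_2], [v_3], [v_4]
  1-simplices (10): [v_0,v_1], [v_0,v_2], [v_0,v_3], [v_0,v_4], [v_1,v_2], [v_1,v_3], [v_1,v_4], [v_2,v_3], [v_2,v_4], [v_3,v_4]
  2-simplices (10): [v_0,v_1,v_2], [v_0,v_1,v_3], [v_0,v_1,v_4], [v_0,v_2,v_3], [v_0,v_2,v_4], [v_0,v_3,v_4], [v_1,v_2,v_3], [v_1,v_2,v_4], [v_1,v_3,v_4], [v_2,v_3,v_4]
  3-simplices (5): [v_0,v_1,v_2,v_3], [v_0,v_1,v_2,v_4], [v_0,v_1,v_3,v_4], [v_0,v_2,v_3,v_4], [v_1,v_2,v_3,v_4]

so the chain groups are C_0 ≅ Z^5, C_1 ≅ Z^10, C_2 ≅ Z^10, C_3 ≅ Z^5.

The boundary map ∂_1: C_1 → C_0 maps an edge to its endpoints' difference, ∂[p,q] = q − p. For instance
  ∂[v_1,v_3] = [v_3] − [v_1].
This gives a 5×10 integer matrix of rank 4; reducing to Smith normal form yields diagonal entries (1,1,1,1).

The boundary map ∂_2: C_2 → C_1 acts by ∂[p,q,r] = [q,r] − [p,r] + [p,q]. For instance
  ∂[v_0,v_2,v_3] = [v_2,v_3] − [v_0,v_3] + [v_0,v_2],
  ∂[v_2,v_3,v_4] = [v_3,v_4] − [v_2,v_4] + [v_2,v_3].
The resulting 10×10 matrix has rank 6, and its Smith normal form has invariant factors (1,1,1,1,1,1).

∂_3: C_3 → C_2 sends each 3-simplex σ to the alternating sum Σ_i (−1)^i (σ with its i-th vertex removed). For instance
  ∂[v_0,v_1,v_3,v_4] = [v_1,v_3,v_4] − [v_0,v_3,v_4] + [v_0,v_1,v_4] − [v_0,v_1,v_3],
  ∂[v_0,v_2,v_3,v_4] = [v_2,v_3,v_4] − [v_0,v_3,v_4] + [v_0,v_2,v_4] − [v_0,v_2,v_3].
As a 10×5 matrix over Z this has rank 4, with invariant factors (1,1,1,1).

From H_k ≅ ker(∂_k) / im(∂_{k+1}) we obtain:

  H_1: rank ker ∂_1 − rank ∂_2 = (10 − 4) − 6 = 0, and the invariant factors of ∂_2 are all 1, so H_1 = 0.

(K is a triangulation of the 3-sphere S^3.)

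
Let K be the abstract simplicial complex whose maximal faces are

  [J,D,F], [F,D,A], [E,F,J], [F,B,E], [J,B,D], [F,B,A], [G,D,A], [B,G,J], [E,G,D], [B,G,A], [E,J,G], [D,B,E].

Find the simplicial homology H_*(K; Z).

H_0 = Z,  H_1 = Z_2,  H_2 = 0.

Take the total order A < B < D < E < F < G < J on the vertex set. Then K (dimension 2) consists of the simplices:

  0-simplices (7): A, B, D, E, F, G, J
  1-simplices (18): AB, AD, AF, AG, BD, BE, BF, BG, BJ, DE, DF, DG, DJ, EF, EG, EJ, FJ, GJ
  2-simplices (12): ABF, ABG, ADF, ADG, BDE, BDJ, BEF, BGJ, DEG, DFJ, EFJ, EGJ

giving chain groups C_0 ≅ Z^7, C_1 ≅ Z^18, C_2 ≅ Z^12.

The boundary map ∂_1: C_1 → C_0 sends each edge [p,q] (with p < q) to q − p. For instance
  ∂BG = G − B.
The resulting 7×18 matrix has rank 6, and its Smith normal form has invariant factors (1,1,1,1,1,1).

∂_2: C_2 → C_1 sends each 2-simplex [p,q,r] to [q,r] − [p,r] + [p,q]. For instance
  ∂BEF = EF − BF + BE,
  ∂ABF = BF − AF + AB.
The 18×12 boundary matrix has rank 12 and Smith normal form diag(1,1,1,1,1,1,1,1,1,1,1,2).

Computing H_k = (kernel of ∂_k) / (image of ∂_{k+1}):

  H_0: rank C_0 − rank ∂_1 = 7 − 6 = 1, and the invariant factors of ∂_1 are all 1, so H_0 ≅ Z.
  H_1: rank ker ∂_1 − rank ∂_2 = (18 − 6) − 12 = 0, and ∂_2 has invariant factor 2 > 1, so H_1 ≅ Z_2.
  H_2: rank ker ∂_2 − rank ∂_3 = (12 − 12) − 0 = 0, and there is no ∂_3, so H_2 ≅ 0.

As a check, the Euler characteristic is 7 − 18 + 12 = 1, which agrees with 1 − 0 + 0 = 1.
(K is a triangulation of the real projective plane RP^2.)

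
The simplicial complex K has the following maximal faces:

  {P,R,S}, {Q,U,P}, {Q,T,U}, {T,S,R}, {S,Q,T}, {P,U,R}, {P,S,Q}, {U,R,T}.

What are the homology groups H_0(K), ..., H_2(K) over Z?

Take the total order P < Q < R < S < T < U on the vertex set. Then K (dimension 2) consists of the simplices:

  0-simplices (6): P, Q, R, S, T, U
  1-simplices (12): PQ, PR, PS, PU, QS, QT, QU, RS, RT, RU, ST, TU
  2-simplices (8): PQS, PQU, PRS, PRU, QST, QTU, RST, RTU

so the chain groups are C_0 ≅ Z^6, C_1 ≅ Z^12, C_2 ≅ Z^8.

Boundary ∂_1: C_1 → C_0 sends each edge [p,q] (with p < q) to q − p. For instance
  ∂PR = R − P.
The 6×12 boundary matrix has rank 5 and Smith normal form diag(1,1,1,1,1).

Boundary ∂_2: C_2 → C_1 sends each 2-simplex [p,q,r] to [q,r] − [p,r] + [p,q]. For instance
  ∂PQS = QS − PS + PQ,
  ∂PRU = RU − PU + PR.
As a 12×8 matrix over Z this has rank 7, with invariant factors (1,1,1,1,1,1,1).

From H_k ≅ ker(∂_k) / im(∂_{k+1}) we obtain:

  H_0: rank C_0 − rank ∂_1 = 6 − 5 = 1, and the invariant factors of ∂_1 are all 1, so H_0 = Z.
  H_1: rank ker ∂_1 − rank ∂_2 = (12 − 5) − 7 = 0, and the invariant factors of ∂_2 are all 1, so H_1 = 0.
  H_2: rank ker ∂_2 − rank ∂_3 = (8 − 7) − 0 = 1, and there is no ∂_3, so H_2 = Z.

(K is a triangulation of the 2-sphere S^2.)

H_0 ≅ Z,  H_1 = 0,  H_2 ≅ Z.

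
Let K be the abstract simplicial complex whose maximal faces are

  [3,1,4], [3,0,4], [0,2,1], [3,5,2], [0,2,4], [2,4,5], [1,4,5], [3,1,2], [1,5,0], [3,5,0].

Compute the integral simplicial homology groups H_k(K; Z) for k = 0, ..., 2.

H_0 = Z,  H_1 = Z_2,  H_2 = 0.

Fix the vertex order 0 < 1 < 2 < 3 < 4 < 5 and write every simplex with vertices in increasing order. Then dim K = 2 and the simplices of K are:

  0-simplices (6): [0], [1], [2], [3], [4], [5]
  1-simplices (15): [0,1], [0,2], [0,3], [0,4], [0,5], [1,2], [1,3], [1,4], [1,5], [2,3], [2,4], [2,5], [3,4], [3,5], [4,5]
  2-simplices (10): [0,1,2], [0,1,5], [0,2,4], [0,3,4], [0,3,5], [1,2,3], [1,3,4], [1,4,5], [2,3,5], [2,4,5]

Hence C_0 ≅ Z^6, C_1 ≅ Z^15, C_2 ≅ Z^10.

∂_1: C_1 → C_0 maps an edge to its endpoints' difference, ∂[p,q] = q − p.
As a 6×15 matrix over Z this has rank 5, with invariant factors (1,1,1,1,1).

Boundary ∂_2: C_2 → C_1 sends each 2-simplex [p,q,r] to [q,r] − [p,r] + [p,q]. For instance
  ∂[0,3,5] = [3,5] − [0,5] + [0,3],
  ∂[0,3,4] = [3,4] − [0,4] + [0,3].
As a 15×10 matrix over Z this has rank 10, with invariant factors (1,1,1,1,1,1,1,1,1,2).

Now H_k = ker ∂_k / im ∂_{k+1}, so:

  H_0: rank C_0 − rank ∂_1 = 6 − 5 = 1, and the invariant factors of ∂_1 are all 1, so H_0 = Z.
  H_1: rank ker ∂_1 − rank ∂_2 = (15 − 5) − 10 = 0, and ∂_2 has invariant factor 2 > 1, so H_1 = Z_2.
  H_2: rank ker ∂_2 − rank ∂_3 = (10 − 10) − 0 = 0, and there is no ∂_3, so H_2 = 0.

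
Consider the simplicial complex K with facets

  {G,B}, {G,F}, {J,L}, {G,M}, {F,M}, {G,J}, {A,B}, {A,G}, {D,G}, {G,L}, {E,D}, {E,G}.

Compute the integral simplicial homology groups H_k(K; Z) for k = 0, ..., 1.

H_0 = Z,  H_1 = Z^4.

Fix the vertex order A < B < D < E < F < G < J < L < M and write every simplex with vertices in increasing order. Then dim K = 1 and the simplices of K are:

  0-simplices (9): A, B, D, E, F, G, J, L, M
  1-simplices (12): AB, AG, BG, DE, DG, EG, FG, FM, GJ, GL, GM, JL

so the chain groups are C_0 ≅ Z^9, C_1 ≅ Z^12.

∂_1: C_1 → C_0 is given by ∂[p,q] = [q] − [p]. For instance
  ∂AB = B − A.
The 9×12 boundary matrix has rank 8 and Smith normal form diag(1,1,1,1,1,1,1,1).

Reading off H_k = ker ∂_k / im ∂_{k+1}:

  H_0: rank C_0 − rank ∂_1 = 9 − 8 = 1, and the invariant factors of ∂_1 are all 1, so H_0 = Z.
  H_1: rank ker ∂_1 − rank ∂_2 = (12 − 8) − 0 = 4, and there is no ∂_2, so H_1 = Z^4.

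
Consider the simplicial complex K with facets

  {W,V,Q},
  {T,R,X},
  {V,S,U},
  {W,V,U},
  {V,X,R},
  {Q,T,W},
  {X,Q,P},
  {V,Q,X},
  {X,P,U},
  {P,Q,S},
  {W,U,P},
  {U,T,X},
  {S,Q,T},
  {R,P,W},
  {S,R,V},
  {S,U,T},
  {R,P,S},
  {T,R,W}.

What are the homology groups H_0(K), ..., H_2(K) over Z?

Order the vertices as P < Q < R < S < T < U < V < W < X. Listing each simplex with vertices in this order, K has dimension 2 with simplices:

  0-simplices (9): P, Q, R, S, T, U, V, W, X
  1-simplices (27): PQ, PR, PS, PU, PW, PX, QS, QT, QV, QW, QX, RS, RT, RV, RW, RX, ST, SU, SV, TU, TW, TX, UV, UW, UX, VW, VX
  2-simplices (18): PQS, PQX, PRS, PRW, PUW, PUX, QST, QTW, QVW, QVX, RSV, RTW, RTX, RVX, STU, SUV, TUX, UVW

Hence C_0 ≅ Z^9, C_1 ≅ Z^27, C_2 ≅ Z^18.

Boundary ∂_1: C_1 → C_0 sends each edge [p,q] (with p < q) to q − p. For instance
  ∂RX = X − R.
As a 9×27 matrix over Z this has rank 8, with invariant factors (1,1,1,1,1,1,1,1).

The boundary map ∂_2: C_2 → C_1 acts by ∂[p,q,r] = [q,r] − [p,r] + [p,q]. For instance
  ∂RVX = VX − RX + RV,
  ∂QVW = VW − QW + QV.
The 27×18 boundary matrix has rank 17 and Smith normal form diag(1,1,1,1,1,1,1,1,1,1,1,1,1,1,1,1,1).

Now H_k = ker ∂_k / im ∂_{k+1}, so:

  H_0: rank C_0 − rank ∂_1 = 9 − 8 = 1, and the invariant factors of ∂_1 are all 1, so H_0 = Z.
  H_1: rank ker ∂_1 − rank ∂_2 = (27 − 8) − 17 = 2, and the invariant factors of ∂_2 are all 1, so H_1 = Z^2.
  H_2: rank ker ∂_2 − rank ∂_3 = (18 − 17) − 0 = 1, and there is no ∂_3, so H_2 = Z.

As a check, the Euler characteristic is 9 − 27 + 18 = 0, which agrees with 1 − 2 + 1 = 0.
(K is a triangulation of the torus T^2.)

H_0 ≅ Z,  H_1 ≅ Z^2,  H_2 ≅ Z.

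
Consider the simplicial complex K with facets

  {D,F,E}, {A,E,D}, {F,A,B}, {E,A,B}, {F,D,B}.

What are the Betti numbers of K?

Take the total order A < B < D < E < F on the vertex set. Then K (dimension 2) consists of the simplices:

  0-simplices (5): A, B, D, E, F
  1-simplices (10): AB, AD, AE, AF, BD, BE, BF, DE, DF, EF
  2-simplices (5): ABE, ABF, ADE, BDF, DEF

Hence C_0 ≅ Z^5, C_1 ≅ Z^10, C_2 ≅ Z^5.

Boundary ∂_1: C_1 → C_0 is given by ∂[p,q] = [q] − [p].
The resulting 5×10 matrix has rank 4, and its Smith normal form has invariant factors (1,1,1,1).

Boundary ∂_2: C_2 → C_1 sends each 2-simplex [p,q,r] to [q,r] − [p,r] + [p,q]. For instance
  ∂ABF = BF − AF + AB,
  ∂ADE = DE − AE + AD.
The resulting 10×5 matrix has rank 5, and its Smith normal form has invariant factors (1,1,1,1,1).

Now H_k = ker ∂_k / im ∂_{k+1}, so:

  H_0: rank C_0 − rank ∂_1 = 5 − 4 = 1, and the invariant factors of ∂_1 are all 1, so H_0 ≅ Z.
  H_1: rank ker ∂_1 − rank ∂_2 = (10 − 4) − 5 = 1, and the invariant factors of ∂_2 are all 1, so H_1 ≅ Z.
  H_2: rank ker ∂_2 − rank ∂_3 = (5 − 5) − 0 = 0, and there is no ∂_3, so H_2 ≅ 0.

As a check, the Euler characteristic is 5 − 10 + 5 = 0, which agrees with 1 − 1 + 0 = 0.
(K is a triangulation of the Möbius band.)

Hence the Betti numbers are b_0 = 1, b_1 = 1, b_2 = 0.

b_0 = 1, b_1 = 1, b_2 = 0.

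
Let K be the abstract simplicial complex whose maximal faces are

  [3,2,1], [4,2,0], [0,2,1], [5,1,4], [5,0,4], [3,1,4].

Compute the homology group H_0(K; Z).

We work with the vertex ordering 0 < 1 < 2 < 3 < 4 < 5. The simplices of K, each written with vertices in increasing order, are:

  0-simplices (6): [0], [1], [2], [3], [4], [5]
  1-simplices (12): [0,1], [0,2], [0,4], [0,5], [1,2], [1,3], [1,4], [1,5], [2,3], [2,4], [3,4], [4,5]
  2-simplices (6): [0,1,2], [0,2,4], [0,4,5], [1,2,3], [1,3,4], [1,4,5]

so the chain groups are C_0 ≅ Z^6, C_1 ≅ Z^12, C_2 ≅ Z^6.

Boundary ∂_1: C_1 → C_0 sends each edge [p,q] (with p < q) to q − p. For instance
  ∂[1,3] = [3] − [1].
This gives a 6×12 integer matrix of rank 5; reducing to Smith normal form yields diagonal entries (1,1,1,1,1).

∂_2: C_2 → C_1 maps a triangle to the signed sum of its edges. For instance
  ∂[0,4,5] = [4,5] − [0,5] + [0,4],
  ∂[0,1,2] = [1,2] − [0,2] + [0,1].
This gives a 12×6 integer matrix of rank 6; reducing to Smith normal form yields diagonal entries (1,1,1,1,1,1).

From H_k ≅ ker(∂_k) / im(∂_{k+1}) we obtain:

  H_0: rank C_0 − rank ∂_1 = 6 − 5 = 1, and the invariant factors of ∂_1 are all 1, so H_0 ≅ Z.

H_0 ≅ Z.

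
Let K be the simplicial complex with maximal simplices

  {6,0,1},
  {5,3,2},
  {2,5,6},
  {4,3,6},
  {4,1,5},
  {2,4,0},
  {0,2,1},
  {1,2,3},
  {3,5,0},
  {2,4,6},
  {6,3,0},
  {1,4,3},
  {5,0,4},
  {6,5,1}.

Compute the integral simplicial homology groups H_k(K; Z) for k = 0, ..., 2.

We work with the vertex ordering 0 < 1 < 2 < 3 < 4 < 5 < 6. The simplices of K, each written with vertices in increasing order, are:

  0-simplices (7): [0], [1], [2], [3], [4], [5], [6]
  1-simplices (21): [0,1], [0,2], [0,3], [0,4], [0,5], [0,6], [1,2], [1,3], [1,4], [1,5], [1,6], [2,3], [2,4], [2,5], [2,6], [3,4], [3,5], [3,6], [4,5], [4,6], [5,6]
  2-simplices (14): [0,1,2], [0,1,6], [0,2,4], [0,3,5], [0,3,6], [0,4,5], [1,2,3], [1,3,4], [1,4,5], [1,5,6], [2,3,5], [2,4,6], [2,5,6], [3,4,6]

giving chain groups C_0 ≅ Z^7, C_1 ≅ Z^21, C_2 ≅ Z^14.

Boundary ∂_1: C_1 → C_0 is given by ∂[p,q] = [q] − [p]. For instance
  ∂[2,4] = [4] − [2].
As a 7×21 matrix over Z this has rank 6, with invariant factors (1,1,1,1,1,1).

The boundary map ∂_2: C_2 → C_1 maps a triangle to the signed sum of its edges. For instance
  ∂[2,5,6] = [5,6] − [2,6] + [2,5],
  ∂[0,3,5] = [3,5] − [0,5] + [0,3].
The resulting 21×14 matrix has rank 13, and its Smith normal form has invariant factors (1,1,1,1,1,1,1,1,1,1,1,1,1).

Reading off H_k = ker ∂_k / im ∂_{k+1}:

  H_0: rank C_0 − rank ∂_1 = 7 − 6 = 1, and the invariant factors of ∂_1 are all 1, so H_0 = Z.
  H_1: rank ker ∂_1 − rank ∂_2 = (21 − 6) − 13 = 2, and the invariant factors of ∂_2 are all 1, so H_1 = Z^2.
  H_2: rank ker ∂_2 − rank ∂_3 = (14 − 13) − 0 = 1, and there is no ∂_3, so H_2 = Z.

As a check, the Euler characteristic is 7 − 21 + 14 = 0, which agrees with 1 − 2 + 1 = 0.

H_0 ≅ Z,  H_1 ≅ Z^2,  H_2 ≅ Z.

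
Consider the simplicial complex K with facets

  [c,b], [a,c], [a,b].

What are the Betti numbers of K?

Fix the vertex order a < b < c and write every simplex with vertices in increasing order. Then dim K = 1 and the simplices of K are:

  0-simplices (3): a, b, c
  1-simplices (3): ab, ac, bc

Hence C_0 ≅ Z^3, C_1 ≅ Z^3.

The boundary map ∂_1: C_1 → C_0 is given by ∂[p,q] = [q] − [p].
The 3×3 boundary matrix has rank 2 and Smith normal form diag(1,1).

Now H_k = ker ∂_k / im ∂_{k+1}, so:

  H_0: rank C_0 − rank ∂_1 = 3 − 2 = 1, and the invariant factors of ∂_1 are all 1, so H_0 ≅ Z.
  H_1: rank ker ∂_1 − rank ∂_2 = (3 − 2) − 0 = 1, and there is no ∂_2, so H_1 ≅ Z.

(K is a triangulation of the circle S^1.)

Hence the Betti numbers are b_0 = 1, b_1 = 1.

b_0 = 1, b_1 = 1.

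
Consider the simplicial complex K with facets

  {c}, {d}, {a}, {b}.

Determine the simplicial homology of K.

H_0 ≅ Z^4.

We work with the vertex ordering a < b < c < d. The simplices of K, each written with vertices in increasing order, are:

  0-simplices (4): a, b, c, d

Hence C_0 ≅ Z^4.

Reading off H_k = ker ∂_k / im ∂_{k+1}:

  H_0: rank C_0 − rank ∂_1 = 4 − 0 = 4, and there is no ∂_1, so H_0 = Z^4.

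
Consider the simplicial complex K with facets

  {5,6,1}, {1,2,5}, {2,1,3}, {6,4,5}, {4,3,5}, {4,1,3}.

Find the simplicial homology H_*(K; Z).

We work with the vertex ordering 1 < 2 < 3 < 4 < 5 < 6. The simplices of K, each written with vertices in increasing order, are:

  0-simplices (6): [1], [2], [3], [4], [5], [6]
  1-simplices (12): [1,2], [1,3], [1,4], [1,5], [1,6], [2,3], [2,5], [3,4], [3,5], [4,5], [4,6], [5,6]
  2-simplices (6): [1,2,3], [1,2,5], [1,3,4], [1,5,6], [3,4,5], [4,5,6]

so the chain groups are C_0 ≅ Z^6, C_1 ≅ Z^12, C_2 ≅ Z^6.

The boundary map ∂_1: C_1 → C_0 is given by ∂[p,q] = [q] − [p].
The resulting 6×12 matrix has rank 5, and its Smith normal form has invariant factors (1,1,1,1,1).

Boundary ∂_2: C_2 → C_1 sends each 2-simplex [p,q,r] to [q,r] − [p,r] + [p,q]. For instance
  ∂[1,2,5] = [2,5] − [1,5] + [1,2],
  ∂[1,5,6] = [5,6] − [1,6] + [1,5].
As a 12×6 matrix over Z this has rank 6, with invariant factors (1,1,1,1,1,1).

Computing H_k = (kernel of ∂_k) / (image of ∂_{k+1}):

  H_0: rank C_0 − rank ∂_1 = 6 − 5 = 1, and the invariant factors of ∂_1 are all 1, so H_0 = Z.
  H_1: rank ker ∂_1 − rank ∂_2 = (12 − 5) − 6 = 1, and the invariant factors of ∂_2 are all 1, so H_1 = Z.
  H_2: rank ker ∂_2 − rank ∂_3 = (6 − 6) − 0 = 0, and there is no ∂_3, so H_2 = 0.

H_0 ≅ Z,  H_1 ≅ Z,  H_2 = 0.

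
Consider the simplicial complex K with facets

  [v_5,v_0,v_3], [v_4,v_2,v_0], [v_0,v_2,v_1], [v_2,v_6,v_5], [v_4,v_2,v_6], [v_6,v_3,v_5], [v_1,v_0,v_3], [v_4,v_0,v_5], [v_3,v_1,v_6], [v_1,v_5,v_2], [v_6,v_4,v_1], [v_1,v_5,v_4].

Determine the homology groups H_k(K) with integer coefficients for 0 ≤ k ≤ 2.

Fix the vertex order v_0 < v_1 < v_2 < v_3 < v_4 < v_5 < v_6 and write every simplex with vertices in increasing order. Then dim K = 2 and the simplices of K are:

  0-simplices (7): [v_0], [v_1], [v_2], [v_3], [v_4], [v_5], [v_6]
  1-simplices (18): (18 of them)
  2-simplices (12): (12 of them)

so the chain groups are C_0 ≅ Z^7, C_1 ≅ Z^18, C_2 ≅ Z^12.

The boundary map ∂_1: C_1 → C_0 maps an edge to its endpoints' difference, ∂[p,q] = q − p. For instance
  ∂[v_3,v_6] = [v_6] − [v_3].
The 7×18 boundary matrix has rank 6 and Smith normal form diag(1,1,1,1,1,1).

Boundary ∂_2: C_2 → C_1 sends each 2-simplex [p,q,r] to [q,r] − [p,r] + [p,q]. For instance
  ∂[v_1,v_4,v_6] = [v_4,v_6] − [v_1,v_6] + [v_1,v_4],
  ∂[v_3,v_5,v_6] = [v_5,v_6] − [v_3,v_6] + [v_3,v_5].
This gives a 18×12 integer matrix of rank 12; reducing to Smith normal form yields diagonal entries (1,1,1,1,1,1,1,1,1,1,1,2).

Computing H_k = (kernel of ∂_k) / (image of ∂_{k+1}):

  H_0: rank C_0 − rank ∂_1 = 7 − 6 = 1, and the invariant factors of ∂_1 are all 1, so H_0 = Z.
  H_1: rank ker ∂_1 − rank ∂_2 = (18 − 6) − 12 = 0, and ∂_2 has invariant factor 2 > 1, so H_1 = Z/2.
  H_2: rank ker ∂_2 − rank ∂_3 = (12 − 12) − 0 = 0, and there is no ∂_3, so H_2 = 0.

As a check, the Euler characteristic is 7 − 18 + 12 = 1, which agrees with 1 − 0 + 0 = 1.

H_0 ≅ Z,  H_1 ≅ Z/2,  H_2 = 0.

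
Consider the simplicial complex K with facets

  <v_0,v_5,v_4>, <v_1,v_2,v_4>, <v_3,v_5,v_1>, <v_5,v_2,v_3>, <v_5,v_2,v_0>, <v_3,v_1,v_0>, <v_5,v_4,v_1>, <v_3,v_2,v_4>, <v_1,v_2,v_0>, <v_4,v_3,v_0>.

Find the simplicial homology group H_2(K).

H_2 = 0.

Take the total order v_0 < v_1 < v_2 < v_3 < v_4 < v_5 on the vertex set. Then K (dimension 2) consists of the simplices:

  0-simplices (6): [v_0], [v_1], [v_2], [v_3], [v_4], [v_5]
  1-simplices (15): (15 of them)
  2-simplices (10): [v_0,v_1,v_2], [v_0,v_1,v_3], [v_0,v_2,v_5], [v_0,v_3,v_4], [v_0,v_4,v_5], [v_1,v_2,v_4], [v_1,v_3,v_5], [v_1,v_4,v_5], [v_2,v_3,v_4], [v_2,v_3,v_5]

giving chain groups C_0 ≅ Z^6, C_1 ≅ Z^15, C_2 ≅ Z^10.

∂_1: C_1 → C_0 sends each edge [p,q] (with p < q) to q − p. For instance
  ∂[v_0,v_2] = [v_2] − [v_0].
This gives a 6×15 integer matrix of rank 5; reducing to Smith normal form yields diagonal entries (1,1,1,1,1).

∂_2: C_2 → C_1 acts by ∂[p,q,r] = [q,r] − [p,r] + [p,q]. For instance
  ∂[v_1,v_2,v_4] = [v_2,v_4] − [v_1,v_4] + [v_1,v_2],
  ∂[v_0,v_1,v_2] = [v_1,v_2] − [v_0,v_2] + [v_0,v_1].
The 15×10 boundary matrix has rank 10 and Smith normal form diag(1,1,1,1,1,1,1,1,1,2).

Now H_k = ker ∂_k / im ∂_{k+1}, so:

  H_2: rank ker ∂_2 − rank ∂_3 = (10 − 10) − 0 = 0, and there is no ∂_3, so H_2 = 0.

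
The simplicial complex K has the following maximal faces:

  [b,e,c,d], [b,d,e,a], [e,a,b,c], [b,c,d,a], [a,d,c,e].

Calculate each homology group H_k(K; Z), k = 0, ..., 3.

K has 5 vertices, 10 edges, 10 triangles, 5 3-simplices.
rank ∂_0 = 0, rank ∂_1 = 4 ⇒ b_0 = 5 − 0 − 4 = 1; all invariant factors of ∂_1 are 1 so no torsion. So H_0 = Z.
rank ∂_1 = 4, rank ∂_2 = 6 ⇒ b_1 = 10 − 4 − 6 = 0; all invariant factors of ∂_2 are 1 so no torsion. So H_1 = 0.
rank ∂_2 = 6, rank ∂_3 = 4 ⇒ b_2 = 10 − 6 − 4 = 0; all invariant factors of ∂_3 are 1 so no torsion. So H_2 = 0.
rank ∂_3 = 4, rank ∂_4 = 0 ⇒ b_3 = 5 − 4 − 0 = 1. So H_3 = Z.

H_0 = Z,  H_1 = 0,  H_2 = 0,  H_3 = Z.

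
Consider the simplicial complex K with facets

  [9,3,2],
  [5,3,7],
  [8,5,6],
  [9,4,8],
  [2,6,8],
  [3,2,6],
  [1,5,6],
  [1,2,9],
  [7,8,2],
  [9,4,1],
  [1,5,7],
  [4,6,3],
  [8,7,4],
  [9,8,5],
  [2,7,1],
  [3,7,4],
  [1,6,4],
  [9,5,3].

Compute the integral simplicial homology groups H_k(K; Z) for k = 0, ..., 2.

H_0 ≅ Z,  H_1 ≅ Z^2,  H_2 ≅ Z.

Take the total order 1 < 2 < 3 < 4 < 5 < 6 < 7 < 8 < 9 on the vertex set. Then K (dimension 2) consists of the simplices:

  0-simplices (9): [1], [2], [3], [4], [5], [6], [7], [8], [9]
  1-simplices (27): (27 of them)
  2-simplices (18): [1,2,7], [1,2,9], [1,4,6], [1,4,9], [1,5,6], [1,5,7], [2,3,6], [2,3,9], [2,6,8], [2,7,8], [3,4,6], [3,4,7], [3,5,7], [3,5,9], [4,7,8], [4,8,9], [5,6,8], [5,8,9]

so the chain groups are C_0 ≅ Z^9, C_1 ≅ Z^27, C_2 ≅ Z^18.

The boundary map ∂_1: C_1 → C_0 is given by ∂[p,q] = [q] − [p]. For instance
  ∂[3,7] = [7] − [3].
The 9×27 boundary matrix has rank 8 and Smith normal form diag(1,1,1,1,1,1,1,1).

The boundary map ∂_2: C_2 → C_1 sends each 2-simplex [p,q,r] to [q,r] − [p,r] + [p,q]. For instance
  ∂[2,6,8] = [6,8] − [2,8] + [2,6],
  ∂[1,4,6] = [4,6] − [1,6] + [1,4].
This gives a 27×18 integer matrix of rank 17; reducing to Smith normal form yields diagonal entries (1,1,1,1,1,1,1,1,1,1,1,1,1,1,1,1,1).

From H_k ≅ ker(∂_k) / im(∂_{k+1}) we obtain:

  H_0: rank C_0 − rank ∂_1 = 9 − 8 = 1, and the invariant factors of ∂_1 are all 1, so H_0 ≅ Z.
  H_1: rank ker ∂_1 − rank ∂_2 = (27 − 8) − 17 = 2, and the invariant factors of ∂_2 are all 1, so H_1 ≅ Z^2.
  H_2: rank ker ∂_2 − rank ∂_3 = (18 − 17) − 0 = 1, and there is no ∂_3, so H_2 ≅ Z.

As a check, the Euler characteristic is 9 − 27 + 18 = 0, which agrees with 1 − 2 + 1 = 0.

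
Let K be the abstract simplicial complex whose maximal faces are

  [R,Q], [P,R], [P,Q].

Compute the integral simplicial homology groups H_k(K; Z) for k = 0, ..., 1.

Order the vertices as P < Q < R. Listing each simplex with vertices in this order, K has dimension 1 with simplices:

  0-simplices (3): P, Q, R
  1-simplices (3): PQ, PR, QR

so the chain groups are C_0 ≅ Z^3, C_1 ≅ Z^3.

∂_1: C_1 → C_0 maps an edge to its endpoints' difference, ∂[p,q] = q − p. For instance
  ∂PR = R − P.
As a 3×3 matrix over Z this has rank 2, with invariant factors (1,1).

From H_k ≅ ker(∂_k) / im(∂_{k+1}) we obtain:

  H_0: rank C_0 − rank ∂_1 = 3 − 2 = 1, and the invariant factors of ∂_1 are all 1, so H_0 = Z.
  H_1: rank ker ∂_1 − rank ∂_2 = (3 − 2) − 0 = 1, and there is no ∂_2, so H_1 = Z.

(K is a triangulation of the circle S^1.)

H_0 ≅ Z,  H_1 ≅ Z.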